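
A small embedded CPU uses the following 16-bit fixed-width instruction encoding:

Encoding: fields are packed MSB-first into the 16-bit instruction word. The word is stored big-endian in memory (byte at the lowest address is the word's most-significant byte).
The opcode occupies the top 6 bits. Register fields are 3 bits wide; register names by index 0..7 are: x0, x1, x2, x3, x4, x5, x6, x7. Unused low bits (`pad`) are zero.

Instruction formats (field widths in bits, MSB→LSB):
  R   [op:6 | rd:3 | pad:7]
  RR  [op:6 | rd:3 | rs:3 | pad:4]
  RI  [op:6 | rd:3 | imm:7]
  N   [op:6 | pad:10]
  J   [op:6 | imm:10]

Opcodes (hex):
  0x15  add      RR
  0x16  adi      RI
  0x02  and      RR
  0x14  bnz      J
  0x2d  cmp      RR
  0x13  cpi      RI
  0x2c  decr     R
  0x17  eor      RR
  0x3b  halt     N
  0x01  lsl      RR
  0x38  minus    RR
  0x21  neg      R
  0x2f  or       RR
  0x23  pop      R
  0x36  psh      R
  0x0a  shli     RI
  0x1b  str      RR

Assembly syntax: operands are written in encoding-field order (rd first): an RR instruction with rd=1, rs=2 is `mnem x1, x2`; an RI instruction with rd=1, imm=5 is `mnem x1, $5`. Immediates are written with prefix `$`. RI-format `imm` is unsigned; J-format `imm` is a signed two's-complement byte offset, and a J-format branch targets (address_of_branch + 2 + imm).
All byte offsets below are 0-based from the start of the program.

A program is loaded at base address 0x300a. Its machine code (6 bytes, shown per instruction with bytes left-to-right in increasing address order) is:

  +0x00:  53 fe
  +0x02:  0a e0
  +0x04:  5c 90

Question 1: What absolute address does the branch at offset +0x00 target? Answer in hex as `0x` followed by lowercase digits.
0x300a

@+00  big-endian(53 fe) = 0x53fe
  opcode bits[15:10]=0x14: bnz/J
  imm@[9:0]=0x3fe (s10→-2) ⇒ $-2
  target = base 0x300a + off 0x00 + 2 + imm -2 = 0x300a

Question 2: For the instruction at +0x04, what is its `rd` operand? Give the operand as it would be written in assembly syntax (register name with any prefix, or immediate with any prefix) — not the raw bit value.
x1

@+04  big-endian(5c 90) = 0x5c90
  opcode bits[15:10]=0x17: eor/RR
  [9:7] rd=1 = x1
  [6:4] rs=1 = x1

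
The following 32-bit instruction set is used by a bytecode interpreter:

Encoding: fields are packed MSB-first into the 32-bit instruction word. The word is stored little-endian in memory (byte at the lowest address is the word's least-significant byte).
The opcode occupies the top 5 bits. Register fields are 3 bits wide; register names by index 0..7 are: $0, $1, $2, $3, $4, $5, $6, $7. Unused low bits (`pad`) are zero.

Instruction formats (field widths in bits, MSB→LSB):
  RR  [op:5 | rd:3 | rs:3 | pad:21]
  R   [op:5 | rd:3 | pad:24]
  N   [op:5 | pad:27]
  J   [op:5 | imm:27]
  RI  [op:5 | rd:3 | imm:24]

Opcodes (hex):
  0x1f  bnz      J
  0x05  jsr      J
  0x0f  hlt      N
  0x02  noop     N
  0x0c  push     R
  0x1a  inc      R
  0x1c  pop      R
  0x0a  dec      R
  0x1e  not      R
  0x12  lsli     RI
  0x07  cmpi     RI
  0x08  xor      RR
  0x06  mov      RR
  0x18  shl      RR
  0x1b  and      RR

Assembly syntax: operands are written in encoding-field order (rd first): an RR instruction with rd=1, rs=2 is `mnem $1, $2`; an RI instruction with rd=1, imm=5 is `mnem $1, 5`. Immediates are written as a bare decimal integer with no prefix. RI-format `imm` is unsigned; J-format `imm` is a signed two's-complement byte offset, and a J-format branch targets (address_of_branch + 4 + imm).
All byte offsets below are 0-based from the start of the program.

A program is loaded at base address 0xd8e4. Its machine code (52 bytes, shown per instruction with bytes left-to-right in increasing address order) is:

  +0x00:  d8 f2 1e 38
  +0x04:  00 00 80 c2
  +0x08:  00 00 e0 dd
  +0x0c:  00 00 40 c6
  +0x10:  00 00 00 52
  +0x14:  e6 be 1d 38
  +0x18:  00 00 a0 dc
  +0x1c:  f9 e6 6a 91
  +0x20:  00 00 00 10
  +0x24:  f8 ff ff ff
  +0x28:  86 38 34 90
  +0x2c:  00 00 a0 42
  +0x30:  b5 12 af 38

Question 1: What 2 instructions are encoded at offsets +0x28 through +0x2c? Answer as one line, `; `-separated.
lsli $0, 3422342; xor $2, $5

@+28  little-endian(86 38 34 90) = 0x90343886
  op=0x90343886>>27=0x12 ⇒ lsli (RI)
  [26:24] rd=0 = $0
  [23:0] imm=3422342 = 3422342
@+2c  little-endian(00 00 a0 42) = 0x42a00000
  op=0x42a00000>>27=0x8 ⇒ xor (RR)
  [26:24] rd=2 = $2
  [23:21] rs=5 = $5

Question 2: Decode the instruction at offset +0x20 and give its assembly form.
[20] 00 00 00 10 → 0x10000000
  op=0x10000000>>27=0x2 ⇒ noop (N)

noop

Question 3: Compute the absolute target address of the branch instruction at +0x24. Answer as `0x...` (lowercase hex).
0xd904

@+24  little-endian(f8 ff ff ff) = 0xfffffff8
  op=0xfffffff8>>27=0x1f ⇒ bnz (J)
  imm@[26:0]=0x7fffff8 (s27→-8) ⇒ -8
  target = base 0xd8e4 + off 0x24 + 4 + imm -8 = 0xd904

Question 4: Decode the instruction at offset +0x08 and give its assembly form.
and $5, $7

@+08  little-endian(00 00 e0 dd) = 0xdde00000
  op=0xdde00000>>27=0x1b ⇒ and (RR)
  rd: (w>>24)&0x7=0x5 → $5
  rs: (w>>21)&0x7=0x7 → $7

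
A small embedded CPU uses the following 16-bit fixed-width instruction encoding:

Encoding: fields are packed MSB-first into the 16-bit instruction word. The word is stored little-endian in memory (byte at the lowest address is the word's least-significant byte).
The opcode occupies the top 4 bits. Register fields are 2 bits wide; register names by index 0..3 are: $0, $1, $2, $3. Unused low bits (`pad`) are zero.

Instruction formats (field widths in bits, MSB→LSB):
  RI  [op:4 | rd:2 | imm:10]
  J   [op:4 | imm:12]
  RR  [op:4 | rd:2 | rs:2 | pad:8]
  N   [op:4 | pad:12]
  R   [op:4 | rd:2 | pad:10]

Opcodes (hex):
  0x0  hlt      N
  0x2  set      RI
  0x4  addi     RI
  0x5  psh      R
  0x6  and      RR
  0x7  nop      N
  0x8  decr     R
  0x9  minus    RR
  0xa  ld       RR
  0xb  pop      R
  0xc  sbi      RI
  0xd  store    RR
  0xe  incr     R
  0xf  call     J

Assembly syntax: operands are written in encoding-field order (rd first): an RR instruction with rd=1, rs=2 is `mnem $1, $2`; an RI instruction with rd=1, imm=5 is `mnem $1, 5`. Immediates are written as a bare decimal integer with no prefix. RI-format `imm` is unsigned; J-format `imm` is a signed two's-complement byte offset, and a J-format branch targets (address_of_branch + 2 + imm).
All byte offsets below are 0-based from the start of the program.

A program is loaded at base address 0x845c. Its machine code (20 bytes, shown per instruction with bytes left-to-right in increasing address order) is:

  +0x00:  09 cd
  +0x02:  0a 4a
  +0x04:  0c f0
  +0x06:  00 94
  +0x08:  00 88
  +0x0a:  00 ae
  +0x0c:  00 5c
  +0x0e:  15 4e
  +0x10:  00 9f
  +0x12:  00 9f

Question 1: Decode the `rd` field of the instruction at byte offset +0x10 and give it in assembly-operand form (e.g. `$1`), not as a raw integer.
+0x10: 00 9f ⇒ word 0x9f00 (little)
  op=0x9f00>>12=0x9 ⇒ minus (RR)
  rd@[11:10]=0x3 ⇒ $3
  rs@[9:8]=0x3 ⇒ $3

$3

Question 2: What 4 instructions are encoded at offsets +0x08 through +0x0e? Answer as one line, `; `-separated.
decr $2; ld $3, $2; psh $3; addi $3, 533

off 0x08: read 00 88 as little → 0x8800
  op=0x8800>>12=0x8 ⇒ decr (R)
  rd: (w>>10)&0x3=0x2 → $2
off 0x0a: read 00 ae as little → 0xae00
  op=0xae00>>12=0xa ⇒ ld (RR)
  rd: (w>>10)&0x3=0x3 → $3
  rs: (w>>8)&0x3=0x2 → $2
off 0x0c: read 00 5c as little → 0x5c00
  op=0x5c00>>12=0x5 ⇒ psh (R)
  rd: (w>>10)&0x3=0x3 → $3
off 0x0e: read 15 4e as little → 0x4e15
  op=0x4e15>>12=0x4 ⇒ addi (RI)
  rd: (w>>10)&0x3=0x3 → $3
  imm: (w>>0)&0x3ff=0x215 → 533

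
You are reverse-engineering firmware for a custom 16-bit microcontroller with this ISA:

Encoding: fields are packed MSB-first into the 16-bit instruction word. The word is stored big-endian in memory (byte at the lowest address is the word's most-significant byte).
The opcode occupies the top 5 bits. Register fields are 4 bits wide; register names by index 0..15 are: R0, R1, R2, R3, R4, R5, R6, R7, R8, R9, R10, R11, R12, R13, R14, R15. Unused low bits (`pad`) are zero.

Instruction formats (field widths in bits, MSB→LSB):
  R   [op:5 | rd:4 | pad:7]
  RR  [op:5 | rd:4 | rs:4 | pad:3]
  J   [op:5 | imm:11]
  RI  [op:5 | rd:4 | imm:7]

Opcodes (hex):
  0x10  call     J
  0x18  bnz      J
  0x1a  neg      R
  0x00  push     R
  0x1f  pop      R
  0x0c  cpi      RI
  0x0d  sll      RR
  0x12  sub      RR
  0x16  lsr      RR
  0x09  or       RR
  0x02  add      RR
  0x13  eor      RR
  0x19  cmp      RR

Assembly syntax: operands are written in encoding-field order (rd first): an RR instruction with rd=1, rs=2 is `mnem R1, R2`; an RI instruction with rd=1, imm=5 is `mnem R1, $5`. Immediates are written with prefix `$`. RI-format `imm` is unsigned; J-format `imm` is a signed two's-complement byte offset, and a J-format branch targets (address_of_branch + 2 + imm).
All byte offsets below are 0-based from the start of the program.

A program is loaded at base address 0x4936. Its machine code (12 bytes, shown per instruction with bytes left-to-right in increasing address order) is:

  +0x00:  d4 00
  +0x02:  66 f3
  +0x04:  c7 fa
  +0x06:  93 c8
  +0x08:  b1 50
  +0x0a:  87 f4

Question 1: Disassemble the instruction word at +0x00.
neg R8

@+00  big-endian(d4 00) = 0xd400
  opcode bits[15:11]=0x1a: neg/R
  [10:7] rd=8 = R8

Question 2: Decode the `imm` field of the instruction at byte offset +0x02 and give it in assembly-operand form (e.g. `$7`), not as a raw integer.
+0x02: 66 f3 ⇒ word 0x66f3 (big)
  op=0x66f3>>11=0xc ⇒ cpi (RI)
  rd: (w>>7)&0xf=0xd → R13
  imm: (w>>0)&0x7f=0x73 → $115

$115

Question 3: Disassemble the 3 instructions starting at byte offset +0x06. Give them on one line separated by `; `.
@+06  big-endian(93 c8) = 0x93c8
  op=0x93c8>>11=0x12 ⇒ sub (RR)
  rd@[10:7]=0x7 ⇒ R7
  rs@[6:3]=0x9 ⇒ R9
@+08  big-endian(b1 50) = 0xb150
  op=0xb150>>11=0x16 ⇒ lsr (RR)
  rd@[10:7]=0x2 ⇒ R2
  rs@[6:3]=0xa ⇒ R10
@+0a  big-endian(87 f4) = 0x87f4
  op=0x87f4>>11=0x10 ⇒ call (J)
  imm@[10:0]=0x7f4 (s11→-12) ⇒ $-12

sub R7, R9; lsr R2, R10; call $-12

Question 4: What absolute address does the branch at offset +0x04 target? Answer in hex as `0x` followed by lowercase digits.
0x4936

+0x04: c7 fa ⇒ word 0xc7fa (big)
  op=0xc7fa>>11=0x18 ⇒ bnz (J)
  imm: (w>>0)&0x7ff=0x7fa (s11→-6) → $-6
  target = base 0x4936 + off 0x04 + 2 + imm -6 = 0x4936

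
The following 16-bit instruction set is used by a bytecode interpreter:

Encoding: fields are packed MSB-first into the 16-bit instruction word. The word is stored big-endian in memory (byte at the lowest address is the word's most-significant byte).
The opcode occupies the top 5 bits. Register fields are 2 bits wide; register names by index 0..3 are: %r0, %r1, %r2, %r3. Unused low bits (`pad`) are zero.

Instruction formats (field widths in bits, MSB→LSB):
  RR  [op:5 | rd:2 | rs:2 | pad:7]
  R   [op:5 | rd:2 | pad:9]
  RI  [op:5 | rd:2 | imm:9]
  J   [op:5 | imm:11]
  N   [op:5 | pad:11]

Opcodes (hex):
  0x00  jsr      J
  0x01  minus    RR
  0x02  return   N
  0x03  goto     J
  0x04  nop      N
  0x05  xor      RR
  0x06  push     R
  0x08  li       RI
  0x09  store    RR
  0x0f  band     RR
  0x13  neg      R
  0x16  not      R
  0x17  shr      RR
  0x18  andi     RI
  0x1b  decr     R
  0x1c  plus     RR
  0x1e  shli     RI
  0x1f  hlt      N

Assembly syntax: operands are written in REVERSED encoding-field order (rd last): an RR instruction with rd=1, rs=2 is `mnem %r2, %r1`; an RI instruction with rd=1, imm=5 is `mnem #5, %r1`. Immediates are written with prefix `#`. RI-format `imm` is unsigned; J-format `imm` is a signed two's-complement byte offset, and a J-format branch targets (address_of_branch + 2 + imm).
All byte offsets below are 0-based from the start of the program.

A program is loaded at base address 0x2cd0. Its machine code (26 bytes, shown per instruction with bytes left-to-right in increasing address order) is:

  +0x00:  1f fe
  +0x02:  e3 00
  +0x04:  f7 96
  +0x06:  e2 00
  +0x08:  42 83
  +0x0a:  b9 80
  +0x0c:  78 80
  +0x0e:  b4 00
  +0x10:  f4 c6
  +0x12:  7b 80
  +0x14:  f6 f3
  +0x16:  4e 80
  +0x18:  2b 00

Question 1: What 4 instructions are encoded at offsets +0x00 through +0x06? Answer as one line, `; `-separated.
goto #-2; plus %r2, %r1; shli #406, %r3; plus %r0, %r1

@+00  big-endian(1f fe) = 0x1ffe
  opcode bits[15:11]=0x3: goto/J
  [10:0] imm=2046 (s11→-2) = #-2
@+02  big-endian(e3 00) = 0xe300
  opcode bits[15:11]=0x1c: plus/RR
  [10:9] rd=1 = %r1
  [8:7] rs=2 = %r2
@+04  big-endian(f7 96) = 0xf796
  opcode bits[15:11]=0x1e: shli/RI
  [10:9] rd=3 = %r3
  [8:0] imm=406 = #406
@+06  big-endian(e2 00) = 0xe200
  opcode bits[15:11]=0x1c: plus/RR
  [10:9] rd=1 = %r1
  [8:7] rs=0 = %r0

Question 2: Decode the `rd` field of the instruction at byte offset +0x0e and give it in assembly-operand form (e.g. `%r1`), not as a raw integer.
off 0x0e: read b4 00 as big → 0xb400
  opcode bits[15:11]=0x16: not/R
  rd@[10:9]=0x2 ⇒ %r2

%r2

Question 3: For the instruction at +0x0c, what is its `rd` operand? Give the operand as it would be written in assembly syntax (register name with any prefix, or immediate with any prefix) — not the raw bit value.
%r0

@+0c  big-endian(78 80) = 0x7880
  opcode bits[15:11]=0xf: band/RR
  rd: (w>>9)&0x3=0x0 → %r0
  rs: (w>>7)&0x3=0x1 → %r1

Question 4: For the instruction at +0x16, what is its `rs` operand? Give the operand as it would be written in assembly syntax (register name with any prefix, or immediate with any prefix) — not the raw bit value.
%r1

off 0x16: read 4e 80 as big → 0x4e80
  top 5b → 0x9 → store [RR]
  rd: (w>>9)&0x3=0x3 → %r3
  rs: (w>>7)&0x3=0x1 → %r1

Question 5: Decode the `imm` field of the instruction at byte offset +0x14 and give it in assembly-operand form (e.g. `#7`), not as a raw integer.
#243

off 0x14: read f6 f3 as big → 0xf6f3
  op=0xf6f3>>11=0x1e ⇒ shli (RI)
  rd: (w>>9)&0x3=0x3 → %r3
  imm: (w>>0)&0x1ff=0xf3 → #243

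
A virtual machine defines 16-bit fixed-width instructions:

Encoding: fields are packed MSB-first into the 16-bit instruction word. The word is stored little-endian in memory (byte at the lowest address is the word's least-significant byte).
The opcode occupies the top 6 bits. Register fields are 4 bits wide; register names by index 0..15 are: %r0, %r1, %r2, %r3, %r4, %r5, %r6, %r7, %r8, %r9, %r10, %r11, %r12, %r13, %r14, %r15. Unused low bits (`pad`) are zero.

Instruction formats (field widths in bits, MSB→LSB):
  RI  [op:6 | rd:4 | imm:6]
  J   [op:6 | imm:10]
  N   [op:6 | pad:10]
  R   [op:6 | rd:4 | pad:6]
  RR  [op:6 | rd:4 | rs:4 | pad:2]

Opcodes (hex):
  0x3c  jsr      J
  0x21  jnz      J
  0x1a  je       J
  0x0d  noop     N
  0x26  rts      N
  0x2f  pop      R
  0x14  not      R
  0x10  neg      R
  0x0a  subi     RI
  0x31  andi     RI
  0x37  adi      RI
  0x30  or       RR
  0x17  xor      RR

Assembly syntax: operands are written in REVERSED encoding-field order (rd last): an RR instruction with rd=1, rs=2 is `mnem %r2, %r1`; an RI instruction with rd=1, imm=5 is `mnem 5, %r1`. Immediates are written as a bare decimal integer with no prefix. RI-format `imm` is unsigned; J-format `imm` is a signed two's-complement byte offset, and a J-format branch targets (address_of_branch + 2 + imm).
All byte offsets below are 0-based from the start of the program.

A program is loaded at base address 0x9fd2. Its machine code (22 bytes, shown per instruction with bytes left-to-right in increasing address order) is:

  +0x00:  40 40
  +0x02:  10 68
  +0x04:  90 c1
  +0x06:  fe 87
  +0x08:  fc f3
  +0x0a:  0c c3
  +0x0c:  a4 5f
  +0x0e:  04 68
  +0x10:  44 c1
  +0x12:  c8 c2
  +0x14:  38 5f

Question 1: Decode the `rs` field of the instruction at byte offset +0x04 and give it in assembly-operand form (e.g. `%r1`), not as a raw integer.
%r4

off 0x04: read 90 c1 as little → 0xc190
  top 6b → 0x30 → or [RR]
  [9:6] rd=6 = %r6
  [5:2] rs=4 = %r4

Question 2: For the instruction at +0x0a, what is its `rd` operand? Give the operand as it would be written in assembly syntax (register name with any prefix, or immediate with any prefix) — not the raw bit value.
%r12

+0x0a: 0c c3 ⇒ word 0xc30c (little)
  opcode bits[15:10]=0x30: or/RR
  rd: (w>>6)&0xf=0xc → %r12
  rs: (w>>2)&0xf=0x3 → %r3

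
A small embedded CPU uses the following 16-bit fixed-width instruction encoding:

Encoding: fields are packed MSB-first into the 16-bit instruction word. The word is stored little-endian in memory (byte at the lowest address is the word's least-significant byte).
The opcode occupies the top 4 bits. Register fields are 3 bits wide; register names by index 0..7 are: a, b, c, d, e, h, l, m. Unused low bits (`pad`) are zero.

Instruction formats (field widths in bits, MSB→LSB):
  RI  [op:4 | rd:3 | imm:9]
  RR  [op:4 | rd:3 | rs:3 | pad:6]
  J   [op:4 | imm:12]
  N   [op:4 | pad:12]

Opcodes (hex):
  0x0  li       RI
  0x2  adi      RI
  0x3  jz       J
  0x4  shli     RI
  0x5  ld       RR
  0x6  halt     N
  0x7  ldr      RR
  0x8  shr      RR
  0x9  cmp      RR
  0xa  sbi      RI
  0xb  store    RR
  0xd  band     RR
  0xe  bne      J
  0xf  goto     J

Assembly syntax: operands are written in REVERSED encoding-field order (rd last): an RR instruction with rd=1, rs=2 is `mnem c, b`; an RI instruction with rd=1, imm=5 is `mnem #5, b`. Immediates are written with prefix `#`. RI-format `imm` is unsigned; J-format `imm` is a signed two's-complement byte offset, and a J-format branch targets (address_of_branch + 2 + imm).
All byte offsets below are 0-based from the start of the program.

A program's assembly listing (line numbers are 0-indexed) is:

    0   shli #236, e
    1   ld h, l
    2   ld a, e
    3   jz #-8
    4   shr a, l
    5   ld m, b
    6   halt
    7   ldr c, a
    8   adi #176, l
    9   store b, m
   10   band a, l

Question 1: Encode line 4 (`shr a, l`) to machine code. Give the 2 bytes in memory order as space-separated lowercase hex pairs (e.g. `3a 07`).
L4: shr op=0x8:4|rd=6:3|rs=0:3|pad=0:6 ⇒ 0x8c00 ⇒ little 00 8c

00 8c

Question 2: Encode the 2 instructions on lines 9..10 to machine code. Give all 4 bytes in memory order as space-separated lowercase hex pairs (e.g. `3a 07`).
L9: store op=0xb:4|rd=7:3|rs=1:3|pad=0:6 ⇒ 0xbe40 ⇒ little 40 be
L10: band op=0xd:4|rd=6:3|rs=0:3|pad=0:6 ⇒ 0xdc00 ⇒ little 00 dc

40 be 00 dc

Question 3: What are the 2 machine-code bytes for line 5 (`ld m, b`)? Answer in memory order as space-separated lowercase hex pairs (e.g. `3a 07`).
5. ld fields op=0x5:4|rd=1:3|rs=7:3|pad=0:6 → word 53c0h → c0 53

c0 53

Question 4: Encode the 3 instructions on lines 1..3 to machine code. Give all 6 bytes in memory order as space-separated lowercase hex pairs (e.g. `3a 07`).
line 1 (ld): pack op=0x5:4|rd=6:3|rs=5:3|pad=0:6 = 0x5d40; little→ 40 5d
line 2 (ld): pack op=0x5:4|rd=4:3|rs=0:3|pad=0:6 = 0x5800; little→ 00 58
line 3 (jz): pack op=0x3:4|imm=-8:12 = 0x3ff8; little→ f8 3f

40 5d 00 58 f8 3f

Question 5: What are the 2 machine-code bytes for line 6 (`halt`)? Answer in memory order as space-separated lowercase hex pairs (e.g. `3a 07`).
00 60

L6: halt op=0x6:4|pad=0:12 ⇒ 0x6000 ⇒ little 00 60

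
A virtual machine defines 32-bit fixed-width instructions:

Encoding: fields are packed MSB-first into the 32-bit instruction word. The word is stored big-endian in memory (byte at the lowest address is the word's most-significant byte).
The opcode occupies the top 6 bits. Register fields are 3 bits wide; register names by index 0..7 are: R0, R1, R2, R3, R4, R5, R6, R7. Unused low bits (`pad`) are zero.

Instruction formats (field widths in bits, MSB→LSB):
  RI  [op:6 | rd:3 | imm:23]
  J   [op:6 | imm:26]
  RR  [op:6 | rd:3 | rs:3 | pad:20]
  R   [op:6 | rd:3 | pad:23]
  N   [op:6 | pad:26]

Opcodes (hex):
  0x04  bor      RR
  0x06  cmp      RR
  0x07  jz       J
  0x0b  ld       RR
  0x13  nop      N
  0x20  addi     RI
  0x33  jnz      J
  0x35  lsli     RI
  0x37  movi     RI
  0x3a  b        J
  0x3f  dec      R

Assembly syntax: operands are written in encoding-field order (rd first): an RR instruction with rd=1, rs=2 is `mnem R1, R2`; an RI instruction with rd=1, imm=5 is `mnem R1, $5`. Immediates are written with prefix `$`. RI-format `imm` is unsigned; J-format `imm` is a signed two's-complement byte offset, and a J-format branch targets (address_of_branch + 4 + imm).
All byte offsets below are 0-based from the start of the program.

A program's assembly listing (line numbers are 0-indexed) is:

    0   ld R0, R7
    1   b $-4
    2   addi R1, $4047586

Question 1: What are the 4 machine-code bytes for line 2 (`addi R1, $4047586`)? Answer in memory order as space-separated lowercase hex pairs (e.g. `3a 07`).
L2: addi op=0x20:6|rd=1:3|imm=4047586:23 ⇒ 0x80bdc2e2 ⇒ big 80 bd c2 e2

80 bd c2 e2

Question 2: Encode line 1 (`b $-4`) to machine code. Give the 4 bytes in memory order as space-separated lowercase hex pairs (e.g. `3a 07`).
eb ff ff fc

line 1 (b): pack op=0x3a:6|imm=-4:26 = 0xebfffffc; big→ eb ff ff fc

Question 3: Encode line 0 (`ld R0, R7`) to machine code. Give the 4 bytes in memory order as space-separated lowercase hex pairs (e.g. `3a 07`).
2c 70 00 00

L0: ld op=0xb:6|rd=0:3|rs=7:3|pad=0:20 ⇒ 0x2c700000 ⇒ big 2c 70 00 00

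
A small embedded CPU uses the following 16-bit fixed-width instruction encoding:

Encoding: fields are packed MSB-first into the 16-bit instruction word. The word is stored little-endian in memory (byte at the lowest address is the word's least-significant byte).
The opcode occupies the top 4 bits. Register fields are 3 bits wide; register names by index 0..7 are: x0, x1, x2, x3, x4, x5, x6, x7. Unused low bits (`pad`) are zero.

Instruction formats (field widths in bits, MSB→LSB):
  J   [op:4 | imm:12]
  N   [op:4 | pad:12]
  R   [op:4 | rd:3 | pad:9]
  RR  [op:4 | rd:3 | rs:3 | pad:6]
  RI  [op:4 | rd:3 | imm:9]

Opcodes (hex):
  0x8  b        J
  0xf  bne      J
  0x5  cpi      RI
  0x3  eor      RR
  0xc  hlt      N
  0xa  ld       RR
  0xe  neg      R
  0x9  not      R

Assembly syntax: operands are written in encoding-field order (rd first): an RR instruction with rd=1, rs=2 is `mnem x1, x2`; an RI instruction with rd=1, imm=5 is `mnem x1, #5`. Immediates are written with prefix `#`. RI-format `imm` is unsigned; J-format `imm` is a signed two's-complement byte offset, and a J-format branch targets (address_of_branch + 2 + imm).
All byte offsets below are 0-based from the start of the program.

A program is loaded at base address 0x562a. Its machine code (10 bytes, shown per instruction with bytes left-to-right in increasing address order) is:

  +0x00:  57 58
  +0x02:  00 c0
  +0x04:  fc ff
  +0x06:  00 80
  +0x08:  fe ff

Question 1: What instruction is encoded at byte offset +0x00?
[00] 57 58 → 0x5857
  op=0x5857>>12=0x5 ⇒ cpi (RI)
  rd: (w>>9)&0x7=0x4 → x4
  imm: (w>>0)&0x1ff=0x57 → #87

cpi x4, #87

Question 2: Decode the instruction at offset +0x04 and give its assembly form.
+0x04: fc ff ⇒ word 0xfffc (little)
  op=0xfffc>>12=0xf ⇒ bne (J)
  imm@[11:0]=0xffc (s12→-4) ⇒ #-4

bne #-4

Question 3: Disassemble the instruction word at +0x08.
+0x08: fe ff ⇒ word 0xfffe (little)
  top 4b → 0xf → bne [J]
  imm@[11:0]=0xffe (s12→-2) ⇒ #-2

bne #-2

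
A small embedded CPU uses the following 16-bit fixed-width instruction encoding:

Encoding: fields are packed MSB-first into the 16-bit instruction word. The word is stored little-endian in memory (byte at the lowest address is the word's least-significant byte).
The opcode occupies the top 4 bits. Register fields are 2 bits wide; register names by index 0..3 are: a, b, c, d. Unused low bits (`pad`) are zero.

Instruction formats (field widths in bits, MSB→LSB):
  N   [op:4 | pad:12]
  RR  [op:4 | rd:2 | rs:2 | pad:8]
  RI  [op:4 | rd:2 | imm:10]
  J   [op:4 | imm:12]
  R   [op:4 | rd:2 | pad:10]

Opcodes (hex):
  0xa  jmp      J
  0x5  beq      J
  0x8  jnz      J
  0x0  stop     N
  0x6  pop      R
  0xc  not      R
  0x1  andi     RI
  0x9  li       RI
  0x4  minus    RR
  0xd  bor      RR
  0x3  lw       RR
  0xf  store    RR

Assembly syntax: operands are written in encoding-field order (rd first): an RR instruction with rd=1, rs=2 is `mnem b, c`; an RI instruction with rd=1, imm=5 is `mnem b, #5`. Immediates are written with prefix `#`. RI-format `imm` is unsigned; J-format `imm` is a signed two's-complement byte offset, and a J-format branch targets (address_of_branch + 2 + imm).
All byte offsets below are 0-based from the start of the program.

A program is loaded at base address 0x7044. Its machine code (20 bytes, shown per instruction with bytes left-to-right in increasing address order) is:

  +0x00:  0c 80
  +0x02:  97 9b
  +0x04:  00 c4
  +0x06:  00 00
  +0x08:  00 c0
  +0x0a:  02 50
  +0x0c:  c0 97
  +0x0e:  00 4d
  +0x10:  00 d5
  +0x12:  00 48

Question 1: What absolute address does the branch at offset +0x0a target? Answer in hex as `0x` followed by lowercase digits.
off 0x0a: read 02 50 as little → 0x5002
  opcode bits[15:12]=0x5: beq/J
  imm: (w>>0)&0xfff=0x2 → #2
  target = base 0x7044 + off 0x0a + 2 + imm 2 = 0x7052

0x7052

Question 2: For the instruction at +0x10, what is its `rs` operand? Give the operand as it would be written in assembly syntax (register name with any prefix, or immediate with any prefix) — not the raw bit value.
+0x10: 00 d5 ⇒ word 0xd500 (little)
  opcode bits[15:12]=0xd: bor/RR
  rd: (w>>10)&0x3=0x1 → b
  rs: (w>>8)&0x3=0x1 → b

b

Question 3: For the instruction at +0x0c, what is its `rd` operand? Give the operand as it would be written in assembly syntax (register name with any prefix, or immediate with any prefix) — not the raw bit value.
@+0c  little-endian(c0 97) = 0x97c0
  op=0x97c0>>12=0x9 ⇒ li (RI)
  [11:10] rd=1 = b
  [9:0] imm=960 = #960

b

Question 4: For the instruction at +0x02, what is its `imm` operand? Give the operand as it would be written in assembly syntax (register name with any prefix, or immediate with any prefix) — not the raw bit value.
#919

[02] 97 9b → 0x9b97
  opcode bits[15:12]=0x9: li/RI
  rd: (w>>10)&0x3=0x2 → c
  imm: (w>>0)&0x3ff=0x397 → #919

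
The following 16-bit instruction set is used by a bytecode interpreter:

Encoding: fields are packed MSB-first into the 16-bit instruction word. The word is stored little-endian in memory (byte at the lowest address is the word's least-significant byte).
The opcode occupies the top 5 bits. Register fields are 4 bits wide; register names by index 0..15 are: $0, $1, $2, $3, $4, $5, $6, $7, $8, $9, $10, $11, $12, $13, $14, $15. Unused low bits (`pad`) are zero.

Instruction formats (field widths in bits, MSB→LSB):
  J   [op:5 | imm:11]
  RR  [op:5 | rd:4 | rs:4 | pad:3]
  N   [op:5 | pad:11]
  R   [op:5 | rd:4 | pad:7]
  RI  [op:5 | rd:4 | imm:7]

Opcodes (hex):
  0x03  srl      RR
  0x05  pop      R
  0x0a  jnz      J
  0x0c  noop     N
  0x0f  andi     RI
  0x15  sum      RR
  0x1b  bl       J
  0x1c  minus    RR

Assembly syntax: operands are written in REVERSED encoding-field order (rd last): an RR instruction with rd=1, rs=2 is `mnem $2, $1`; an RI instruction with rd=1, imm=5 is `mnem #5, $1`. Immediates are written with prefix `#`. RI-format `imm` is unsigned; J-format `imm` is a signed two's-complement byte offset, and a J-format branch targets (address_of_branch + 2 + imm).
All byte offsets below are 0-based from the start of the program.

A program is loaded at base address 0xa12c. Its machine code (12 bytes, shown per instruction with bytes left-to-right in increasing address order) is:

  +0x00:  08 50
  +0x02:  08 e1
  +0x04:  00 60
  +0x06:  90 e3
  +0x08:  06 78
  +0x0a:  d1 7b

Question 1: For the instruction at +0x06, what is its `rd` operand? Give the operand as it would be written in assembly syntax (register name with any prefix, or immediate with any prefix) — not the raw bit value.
@+06  little-endian(90 e3) = 0xe390
  top 5b → 0x1c → minus [RR]
  [10:7] rd=7 = $7
  [6:3] rs=2 = $2

$7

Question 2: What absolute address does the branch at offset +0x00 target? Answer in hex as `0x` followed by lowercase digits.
+0x00: 08 50 ⇒ word 0x5008 (little)
  op=0x5008>>11=0xa ⇒ jnz (J)
  imm@[10:0]=0x8 ⇒ #8
  target = base 0xa12c + off 0x00 + 2 + imm 8 = 0xa136

0xa136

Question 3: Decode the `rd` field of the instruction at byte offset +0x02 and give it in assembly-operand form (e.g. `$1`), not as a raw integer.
+0x02: 08 e1 ⇒ word 0xe108 (little)
  top 5b → 0x1c → minus [RR]
  [10:7] rd=2 = $2
  [6:3] rs=1 = $1

$2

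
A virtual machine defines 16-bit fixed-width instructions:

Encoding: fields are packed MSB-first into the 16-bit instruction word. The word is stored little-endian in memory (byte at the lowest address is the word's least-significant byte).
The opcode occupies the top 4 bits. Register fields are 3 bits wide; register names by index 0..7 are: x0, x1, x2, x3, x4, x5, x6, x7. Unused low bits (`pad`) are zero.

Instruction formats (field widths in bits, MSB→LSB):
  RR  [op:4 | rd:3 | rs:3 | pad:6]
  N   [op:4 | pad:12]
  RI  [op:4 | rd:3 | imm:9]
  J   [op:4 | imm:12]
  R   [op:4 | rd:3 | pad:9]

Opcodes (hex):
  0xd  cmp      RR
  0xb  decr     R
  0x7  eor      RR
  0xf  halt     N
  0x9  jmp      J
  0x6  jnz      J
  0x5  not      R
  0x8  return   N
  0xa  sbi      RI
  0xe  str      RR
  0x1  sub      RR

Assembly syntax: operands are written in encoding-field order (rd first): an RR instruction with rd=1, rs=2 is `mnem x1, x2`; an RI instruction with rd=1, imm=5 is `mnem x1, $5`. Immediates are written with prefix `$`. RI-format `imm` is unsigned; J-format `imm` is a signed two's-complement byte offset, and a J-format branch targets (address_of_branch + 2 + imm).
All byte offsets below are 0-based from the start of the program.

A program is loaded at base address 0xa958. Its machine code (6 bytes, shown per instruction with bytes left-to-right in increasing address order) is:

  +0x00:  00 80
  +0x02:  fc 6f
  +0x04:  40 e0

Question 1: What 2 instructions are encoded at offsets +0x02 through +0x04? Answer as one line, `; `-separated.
jnz $-4; str x0, x1

[02] fc 6f → 0x6ffc
  opcode bits[15:12]=0x6: jnz/J
  [11:0] imm=4092 (s12→-4) = $-4
[04] 40 e0 → 0xe040
  opcode bits[15:12]=0xe: str/RR
  [11:9] rd=0 = x0
  [8:6] rs=1 = x1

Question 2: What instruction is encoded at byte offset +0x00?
return

+0x00: 00 80 ⇒ word 0x8000 (little)
  opcode bits[15:12]=0x8: return/N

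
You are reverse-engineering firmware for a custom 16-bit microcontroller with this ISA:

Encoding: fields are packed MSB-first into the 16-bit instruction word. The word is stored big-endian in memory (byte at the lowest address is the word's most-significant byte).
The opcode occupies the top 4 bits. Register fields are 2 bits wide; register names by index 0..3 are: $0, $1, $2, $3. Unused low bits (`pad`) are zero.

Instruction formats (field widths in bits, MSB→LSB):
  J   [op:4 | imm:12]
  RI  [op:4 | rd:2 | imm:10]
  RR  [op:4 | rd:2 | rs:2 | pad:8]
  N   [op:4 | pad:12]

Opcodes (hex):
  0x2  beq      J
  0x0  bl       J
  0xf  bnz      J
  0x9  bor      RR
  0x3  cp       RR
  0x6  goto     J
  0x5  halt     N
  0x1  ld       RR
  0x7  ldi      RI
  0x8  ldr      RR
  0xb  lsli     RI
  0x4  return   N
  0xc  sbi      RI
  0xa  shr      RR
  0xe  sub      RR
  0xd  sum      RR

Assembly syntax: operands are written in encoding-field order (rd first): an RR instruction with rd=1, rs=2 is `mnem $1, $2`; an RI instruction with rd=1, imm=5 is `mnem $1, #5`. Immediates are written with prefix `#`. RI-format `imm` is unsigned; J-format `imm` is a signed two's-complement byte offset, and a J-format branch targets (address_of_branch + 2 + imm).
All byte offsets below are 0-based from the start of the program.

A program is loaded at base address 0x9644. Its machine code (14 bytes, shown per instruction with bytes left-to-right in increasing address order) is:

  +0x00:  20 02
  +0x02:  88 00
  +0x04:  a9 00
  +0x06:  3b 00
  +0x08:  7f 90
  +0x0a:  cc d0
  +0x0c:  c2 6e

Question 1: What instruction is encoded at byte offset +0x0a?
@+0a  big-endian(cc d0) = 0xccd0
  opcode bits[15:12]=0xc: sbi/RI
  [11:10] rd=3 = $3
  [9:0] imm=208 = #208

sbi $3, #208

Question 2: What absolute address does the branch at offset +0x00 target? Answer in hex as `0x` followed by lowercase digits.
0x9648

@+00  big-endian(20 02) = 0x2002
  op=0x2002>>12=0x2 ⇒ beq (J)
  imm: (w>>0)&0xfff=0x2 → #2
  target = base 0x9644 + off 0x00 + 2 + imm 2 = 0x9648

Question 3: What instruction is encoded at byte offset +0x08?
ldi $3, #912

+0x08: 7f 90 ⇒ word 0x7f90 (big)
  op=0x7f90>>12=0x7 ⇒ ldi (RI)
  rd@[11:10]=0x3 ⇒ $3
  imm@[9:0]=0x390 ⇒ #912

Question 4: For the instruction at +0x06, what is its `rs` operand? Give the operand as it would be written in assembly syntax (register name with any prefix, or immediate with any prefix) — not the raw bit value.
[06] 3b 00 → 0x3b00
  top 4b → 0x3 → cp [RR]
  [11:10] rd=2 = $2
  [9:8] rs=3 = $3

$3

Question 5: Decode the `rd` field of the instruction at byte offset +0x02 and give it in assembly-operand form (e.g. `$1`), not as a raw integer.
@+02  big-endian(88 00) = 0x8800
  op=0x8800>>12=0x8 ⇒ ldr (RR)
  rd: (w>>10)&0x3=0x2 → $2
  rs: (w>>8)&0x3=0x0 → $0

$2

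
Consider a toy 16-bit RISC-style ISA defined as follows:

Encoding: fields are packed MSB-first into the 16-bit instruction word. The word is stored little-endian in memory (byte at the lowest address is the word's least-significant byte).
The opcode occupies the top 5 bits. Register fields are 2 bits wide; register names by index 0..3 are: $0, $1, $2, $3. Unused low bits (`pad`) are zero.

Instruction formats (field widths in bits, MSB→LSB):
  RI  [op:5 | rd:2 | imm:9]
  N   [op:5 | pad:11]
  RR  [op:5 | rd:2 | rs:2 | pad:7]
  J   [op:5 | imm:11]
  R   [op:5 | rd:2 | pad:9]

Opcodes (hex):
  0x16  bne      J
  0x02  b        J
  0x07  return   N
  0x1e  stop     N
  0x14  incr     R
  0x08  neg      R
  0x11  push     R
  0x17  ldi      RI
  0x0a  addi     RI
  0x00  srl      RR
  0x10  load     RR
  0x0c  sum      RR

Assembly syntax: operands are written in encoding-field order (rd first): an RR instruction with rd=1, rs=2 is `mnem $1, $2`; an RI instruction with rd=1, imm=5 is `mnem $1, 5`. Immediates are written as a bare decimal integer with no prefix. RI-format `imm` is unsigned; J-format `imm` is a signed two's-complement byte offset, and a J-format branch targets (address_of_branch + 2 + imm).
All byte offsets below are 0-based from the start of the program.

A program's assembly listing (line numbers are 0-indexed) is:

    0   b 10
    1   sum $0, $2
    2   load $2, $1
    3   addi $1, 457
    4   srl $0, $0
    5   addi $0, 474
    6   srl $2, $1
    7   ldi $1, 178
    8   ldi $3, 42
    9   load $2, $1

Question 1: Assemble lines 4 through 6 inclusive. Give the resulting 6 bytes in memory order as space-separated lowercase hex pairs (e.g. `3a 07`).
4. srl fields op=0x0:5|rd=0:2|rs=0:2|pad=0:7 → word 0000h → 00 00
5. addi fields op=0xa:5|rd=0:2|imm=474:9 → word 51dah → da 51
6. srl fields op=0x0:5|rd=2:2|rs=1:2|pad=0:7 → word 0480h → 80 04

00 00 da 51 80 04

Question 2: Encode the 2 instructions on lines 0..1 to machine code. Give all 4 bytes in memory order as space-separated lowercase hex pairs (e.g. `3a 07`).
line 0 (b): pack op=0x2:5|imm=10:11 = 0x100a; little→ 0a 10
line 1 (sum): pack op=0xc:5|rd=0:2|rs=2:2|pad=0:7 = 0x6100; little→ 00 61

0a 10 00 61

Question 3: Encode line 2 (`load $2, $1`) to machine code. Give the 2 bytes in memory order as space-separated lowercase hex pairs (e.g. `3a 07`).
80 84

L2: load op=0x10:5|rd=2:2|rs=1:2|pad=0:7 ⇒ 0x8480 ⇒ little 80 84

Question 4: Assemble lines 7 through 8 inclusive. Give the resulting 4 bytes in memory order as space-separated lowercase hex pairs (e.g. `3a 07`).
7. ldi fields op=0x17:5|rd=1:2|imm=178:9 → word bab2h → b2 ba
8. ldi fields op=0x17:5|rd=3:2|imm=42:9 → word be2ah → 2a be

b2 ba 2a be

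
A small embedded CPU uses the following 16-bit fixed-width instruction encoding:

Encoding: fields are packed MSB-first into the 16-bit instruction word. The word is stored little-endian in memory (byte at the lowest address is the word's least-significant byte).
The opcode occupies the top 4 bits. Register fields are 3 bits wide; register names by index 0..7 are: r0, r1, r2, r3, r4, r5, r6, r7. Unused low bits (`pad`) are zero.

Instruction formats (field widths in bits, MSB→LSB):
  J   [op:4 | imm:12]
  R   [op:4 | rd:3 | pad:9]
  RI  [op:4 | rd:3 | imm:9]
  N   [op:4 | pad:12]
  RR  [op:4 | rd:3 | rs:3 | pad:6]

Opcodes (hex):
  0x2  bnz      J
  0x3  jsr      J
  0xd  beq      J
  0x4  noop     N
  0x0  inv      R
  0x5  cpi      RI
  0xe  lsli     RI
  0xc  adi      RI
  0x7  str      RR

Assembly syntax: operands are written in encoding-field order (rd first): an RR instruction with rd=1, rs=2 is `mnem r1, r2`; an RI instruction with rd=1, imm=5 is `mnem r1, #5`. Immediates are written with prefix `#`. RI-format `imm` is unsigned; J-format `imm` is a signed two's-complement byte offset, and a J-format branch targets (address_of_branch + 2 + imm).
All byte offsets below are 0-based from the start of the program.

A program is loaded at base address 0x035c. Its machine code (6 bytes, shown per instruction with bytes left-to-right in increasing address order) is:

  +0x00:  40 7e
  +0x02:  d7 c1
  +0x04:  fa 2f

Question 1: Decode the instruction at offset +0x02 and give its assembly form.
off 0x02: read d7 c1 as little → 0xc1d7
  op=0xc1d7>>12=0xc ⇒ adi (RI)
  rd@[11:9]=0x0 ⇒ r0
  imm@[8:0]=0x1d7 ⇒ #471

adi r0, #471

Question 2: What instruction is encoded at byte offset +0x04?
off 0x04: read fa 2f as little → 0x2ffa
  op=0x2ffa>>12=0x2 ⇒ bnz (J)
  imm@[11:0]=0xffa (s12→-6) ⇒ #-6

bnz #-6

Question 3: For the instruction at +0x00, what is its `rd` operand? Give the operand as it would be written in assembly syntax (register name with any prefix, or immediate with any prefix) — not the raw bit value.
off 0x00: read 40 7e as little → 0x7e40
  top 4b → 0x7 → str [RR]
  rd: (w>>9)&0x7=0x7 → r7
  rs: (w>>6)&0x7=0x1 → r1

r7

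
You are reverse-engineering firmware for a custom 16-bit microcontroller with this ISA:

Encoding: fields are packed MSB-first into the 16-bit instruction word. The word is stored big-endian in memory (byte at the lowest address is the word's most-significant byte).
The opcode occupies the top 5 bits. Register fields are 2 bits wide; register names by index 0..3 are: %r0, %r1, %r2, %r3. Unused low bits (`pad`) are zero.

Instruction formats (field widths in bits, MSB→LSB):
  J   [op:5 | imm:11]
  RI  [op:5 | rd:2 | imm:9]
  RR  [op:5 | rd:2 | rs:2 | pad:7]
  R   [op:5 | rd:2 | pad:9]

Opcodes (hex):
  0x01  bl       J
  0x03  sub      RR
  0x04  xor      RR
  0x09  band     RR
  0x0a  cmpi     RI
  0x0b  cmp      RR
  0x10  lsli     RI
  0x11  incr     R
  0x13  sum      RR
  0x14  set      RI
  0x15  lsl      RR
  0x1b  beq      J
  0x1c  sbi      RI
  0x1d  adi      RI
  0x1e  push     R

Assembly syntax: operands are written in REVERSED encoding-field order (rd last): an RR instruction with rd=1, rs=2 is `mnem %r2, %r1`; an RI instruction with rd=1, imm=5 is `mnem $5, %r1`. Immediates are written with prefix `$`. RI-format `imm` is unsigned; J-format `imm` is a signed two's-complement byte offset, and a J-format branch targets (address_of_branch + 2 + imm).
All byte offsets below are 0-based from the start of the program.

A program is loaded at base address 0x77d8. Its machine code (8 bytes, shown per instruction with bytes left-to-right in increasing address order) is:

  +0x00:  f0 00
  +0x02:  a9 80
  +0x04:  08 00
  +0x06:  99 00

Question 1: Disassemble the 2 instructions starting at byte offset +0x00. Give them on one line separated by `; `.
[00] f0 00 → 0xf000
  op=0xf000>>11=0x1e ⇒ push (R)
  rd: (w>>9)&0x3=0x0 → %r0
[02] a9 80 → 0xa980
  op=0xa980>>11=0x15 ⇒ lsl (RR)
  rd: (w>>9)&0x3=0x0 → %r0
  rs: (w>>7)&0x3=0x3 → %r3

push %r0; lsl %r3, %r0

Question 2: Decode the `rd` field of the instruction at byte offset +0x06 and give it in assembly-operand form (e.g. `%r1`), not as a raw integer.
@+06  big-endian(99 00) = 0x9900
  op=0x9900>>11=0x13 ⇒ sum (RR)
  [10:9] rd=0 = %r0
  [8:7] rs=2 = %r2

%r0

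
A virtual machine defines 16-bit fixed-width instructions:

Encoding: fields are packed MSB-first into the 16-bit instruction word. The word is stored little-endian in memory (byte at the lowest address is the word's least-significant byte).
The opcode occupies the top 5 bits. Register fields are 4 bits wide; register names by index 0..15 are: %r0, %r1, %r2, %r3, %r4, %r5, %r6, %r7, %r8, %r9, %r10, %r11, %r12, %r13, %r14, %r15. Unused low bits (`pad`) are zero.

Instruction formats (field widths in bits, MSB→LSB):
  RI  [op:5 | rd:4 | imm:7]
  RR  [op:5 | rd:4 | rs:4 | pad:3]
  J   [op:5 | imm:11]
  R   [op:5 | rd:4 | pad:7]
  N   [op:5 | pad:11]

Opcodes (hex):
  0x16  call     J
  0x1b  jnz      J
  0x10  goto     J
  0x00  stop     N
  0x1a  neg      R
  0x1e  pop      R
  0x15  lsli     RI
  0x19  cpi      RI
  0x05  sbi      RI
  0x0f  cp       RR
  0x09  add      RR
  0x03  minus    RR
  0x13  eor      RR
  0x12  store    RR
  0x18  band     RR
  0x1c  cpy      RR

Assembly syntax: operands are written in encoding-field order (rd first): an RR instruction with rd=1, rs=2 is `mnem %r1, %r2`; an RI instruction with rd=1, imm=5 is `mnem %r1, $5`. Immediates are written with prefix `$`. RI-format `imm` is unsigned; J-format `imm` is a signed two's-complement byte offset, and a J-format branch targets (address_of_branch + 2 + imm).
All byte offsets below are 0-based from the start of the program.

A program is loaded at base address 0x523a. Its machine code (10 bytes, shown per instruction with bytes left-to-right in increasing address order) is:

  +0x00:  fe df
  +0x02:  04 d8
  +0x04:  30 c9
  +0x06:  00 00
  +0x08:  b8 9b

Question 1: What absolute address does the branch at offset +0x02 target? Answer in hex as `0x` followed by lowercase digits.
+0x02: 04 d8 ⇒ word 0xd804 (little)
  op=0xd804>>11=0x1b ⇒ jnz (J)
  [10:0] imm=4 = $4
  target = base 0x523a + off 0x02 + 2 + imm 4 = 0x5242

0x5242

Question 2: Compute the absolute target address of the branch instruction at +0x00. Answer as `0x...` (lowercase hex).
0x523a

[00] fe df → 0xdffe
  top 5b → 0x1b → jnz [J]
  [10:0] imm=2046 (s11→-2) = $-2
  target = base 0x523a + off 0x00 + 2 + imm -2 = 0x523a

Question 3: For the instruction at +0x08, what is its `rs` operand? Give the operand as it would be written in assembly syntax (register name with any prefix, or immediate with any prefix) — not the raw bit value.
%r7

[08] b8 9b → 0x9bb8
  top 5b → 0x13 → eor [RR]
  [10:7] rd=7 = %r7
  [6:3] rs=7 = %r7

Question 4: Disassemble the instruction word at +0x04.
cpi %r2, $48

+0x04: 30 c9 ⇒ word 0xc930 (little)
  opcode bits[15:11]=0x19: cpi/RI
  [10:7] rd=2 = %r2
  [6:0] imm=48 = $48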